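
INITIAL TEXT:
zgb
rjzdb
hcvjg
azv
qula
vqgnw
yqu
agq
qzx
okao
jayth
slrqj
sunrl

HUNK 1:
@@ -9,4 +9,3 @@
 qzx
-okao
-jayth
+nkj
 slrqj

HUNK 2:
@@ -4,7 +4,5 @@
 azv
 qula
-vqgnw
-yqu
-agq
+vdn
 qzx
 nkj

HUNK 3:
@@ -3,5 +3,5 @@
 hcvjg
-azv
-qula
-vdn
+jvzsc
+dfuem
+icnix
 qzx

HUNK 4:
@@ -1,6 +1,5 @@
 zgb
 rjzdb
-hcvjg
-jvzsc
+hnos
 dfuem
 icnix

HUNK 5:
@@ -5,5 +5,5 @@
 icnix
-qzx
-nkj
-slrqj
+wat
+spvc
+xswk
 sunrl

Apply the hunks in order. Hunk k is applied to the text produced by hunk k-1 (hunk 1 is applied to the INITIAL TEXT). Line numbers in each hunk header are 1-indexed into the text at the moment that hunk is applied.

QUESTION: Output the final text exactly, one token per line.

Hunk 1: at line 9 remove [okao,jayth] add [nkj] -> 12 lines: zgb rjzdb hcvjg azv qula vqgnw yqu agq qzx nkj slrqj sunrl
Hunk 2: at line 4 remove [vqgnw,yqu,agq] add [vdn] -> 10 lines: zgb rjzdb hcvjg azv qula vdn qzx nkj slrqj sunrl
Hunk 3: at line 3 remove [azv,qula,vdn] add [jvzsc,dfuem,icnix] -> 10 lines: zgb rjzdb hcvjg jvzsc dfuem icnix qzx nkj slrqj sunrl
Hunk 4: at line 1 remove [hcvjg,jvzsc] add [hnos] -> 9 lines: zgb rjzdb hnos dfuem icnix qzx nkj slrqj sunrl
Hunk 5: at line 5 remove [qzx,nkj,slrqj] add [wat,spvc,xswk] -> 9 lines: zgb rjzdb hnos dfuem icnix wat spvc xswk sunrl

Answer: zgb
rjzdb
hnos
dfuem
icnix
wat
spvc
xswk
sunrl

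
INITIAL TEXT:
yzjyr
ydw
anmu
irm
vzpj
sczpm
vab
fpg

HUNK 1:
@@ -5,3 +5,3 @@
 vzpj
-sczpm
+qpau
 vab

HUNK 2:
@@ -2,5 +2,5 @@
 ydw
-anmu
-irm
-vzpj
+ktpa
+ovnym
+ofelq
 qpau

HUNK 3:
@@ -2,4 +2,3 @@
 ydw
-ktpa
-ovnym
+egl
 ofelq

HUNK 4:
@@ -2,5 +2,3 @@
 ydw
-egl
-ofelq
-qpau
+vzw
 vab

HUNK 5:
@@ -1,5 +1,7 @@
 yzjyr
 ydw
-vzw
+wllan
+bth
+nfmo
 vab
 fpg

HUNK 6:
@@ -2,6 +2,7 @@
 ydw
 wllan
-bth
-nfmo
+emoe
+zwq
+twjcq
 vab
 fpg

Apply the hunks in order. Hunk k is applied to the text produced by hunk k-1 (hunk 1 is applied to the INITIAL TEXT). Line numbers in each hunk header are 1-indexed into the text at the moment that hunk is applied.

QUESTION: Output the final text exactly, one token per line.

Hunk 1: at line 5 remove [sczpm] add [qpau] -> 8 lines: yzjyr ydw anmu irm vzpj qpau vab fpg
Hunk 2: at line 2 remove [anmu,irm,vzpj] add [ktpa,ovnym,ofelq] -> 8 lines: yzjyr ydw ktpa ovnym ofelq qpau vab fpg
Hunk 3: at line 2 remove [ktpa,ovnym] add [egl] -> 7 lines: yzjyr ydw egl ofelq qpau vab fpg
Hunk 4: at line 2 remove [egl,ofelq,qpau] add [vzw] -> 5 lines: yzjyr ydw vzw vab fpg
Hunk 5: at line 1 remove [vzw] add [wllan,bth,nfmo] -> 7 lines: yzjyr ydw wllan bth nfmo vab fpg
Hunk 6: at line 2 remove [bth,nfmo] add [emoe,zwq,twjcq] -> 8 lines: yzjyr ydw wllan emoe zwq twjcq vab fpg

Answer: yzjyr
ydw
wllan
emoe
zwq
twjcq
vab
fpg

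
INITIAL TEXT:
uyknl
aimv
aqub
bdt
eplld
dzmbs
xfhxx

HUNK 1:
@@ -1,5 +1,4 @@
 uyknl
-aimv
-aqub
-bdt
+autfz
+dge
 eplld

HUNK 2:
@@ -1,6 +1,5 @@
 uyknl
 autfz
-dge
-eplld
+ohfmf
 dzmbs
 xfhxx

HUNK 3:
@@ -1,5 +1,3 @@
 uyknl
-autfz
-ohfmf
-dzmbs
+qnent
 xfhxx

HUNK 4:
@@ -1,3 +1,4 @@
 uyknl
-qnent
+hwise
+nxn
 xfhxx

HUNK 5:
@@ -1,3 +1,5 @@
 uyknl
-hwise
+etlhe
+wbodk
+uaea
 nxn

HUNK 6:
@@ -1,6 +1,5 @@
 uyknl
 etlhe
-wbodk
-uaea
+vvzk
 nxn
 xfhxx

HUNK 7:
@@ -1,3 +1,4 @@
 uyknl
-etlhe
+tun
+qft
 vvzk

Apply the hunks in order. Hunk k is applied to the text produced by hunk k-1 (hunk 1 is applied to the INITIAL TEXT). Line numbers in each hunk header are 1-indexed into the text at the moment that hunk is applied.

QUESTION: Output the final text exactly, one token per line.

Answer: uyknl
tun
qft
vvzk
nxn
xfhxx

Derivation:
Hunk 1: at line 1 remove [aimv,aqub,bdt] add [autfz,dge] -> 6 lines: uyknl autfz dge eplld dzmbs xfhxx
Hunk 2: at line 1 remove [dge,eplld] add [ohfmf] -> 5 lines: uyknl autfz ohfmf dzmbs xfhxx
Hunk 3: at line 1 remove [autfz,ohfmf,dzmbs] add [qnent] -> 3 lines: uyknl qnent xfhxx
Hunk 4: at line 1 remove [qnent] add [hwise,nxn] -> 4 lines: uyknl hwise nxn xfhxx
Hunk 5: at line 1 remove [hwise] add [etlhe,wbodk,uaea] -> 6 lines: uyknl etlhe wbodk uaea nxn xfhxx
Hunk 6: at line 1 remove [wbodk,uaea] add [vvzk] -> 5 lines: uyknl etlhe vvzk nxn xfhxx
Hunk 7: at line 1 remove [etlhe] add [tun,qft] -> 6 lines: uyknl tun qft vvzk nxn xfhxx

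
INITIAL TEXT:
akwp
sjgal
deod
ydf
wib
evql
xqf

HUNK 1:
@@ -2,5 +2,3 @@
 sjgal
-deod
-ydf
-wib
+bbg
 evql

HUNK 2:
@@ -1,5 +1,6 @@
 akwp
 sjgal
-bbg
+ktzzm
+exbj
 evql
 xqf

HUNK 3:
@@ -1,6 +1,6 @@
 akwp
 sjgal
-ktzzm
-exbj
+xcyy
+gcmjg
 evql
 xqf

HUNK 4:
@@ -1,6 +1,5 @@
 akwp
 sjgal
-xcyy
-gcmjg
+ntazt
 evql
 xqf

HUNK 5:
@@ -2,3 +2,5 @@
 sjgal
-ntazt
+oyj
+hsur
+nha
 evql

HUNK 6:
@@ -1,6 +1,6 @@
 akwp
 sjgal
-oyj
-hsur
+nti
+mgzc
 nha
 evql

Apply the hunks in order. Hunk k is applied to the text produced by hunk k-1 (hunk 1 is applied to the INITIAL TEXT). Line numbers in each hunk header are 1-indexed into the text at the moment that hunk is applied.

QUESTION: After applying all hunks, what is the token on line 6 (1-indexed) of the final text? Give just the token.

Hunk 1: at line 2 remove [deod,ydf,wib] add [bbg] -> 5 lines: akwp sjgal bbg evql xqf
Hunk 2: at line 1 remove [bbg] add [ktzzm,exbj] -> 6 lines: akwp sjgal ktzzm exbj evql xqf
Hunk 3: at line 1 remove [ktzzm,exbj] add [xcyy,gcmjg] -> 6 lines: akwp sjgal xcyy gcmjg evql xqf
Hunk 4: at line 1 remove [xcyy,gcmjg] add [ntazt] -> 5 lines: akwp sjgal ntazt evql xqf
Hunk 5: at line 2 remove [ntazt] add [oyj,hsur,nha] -> 7 lines: akwp sjgal oyj hsur nha evql xqf
Hunk 6: at line 1 remove [oyj,hsur] add [nti,mgzc] -> 7 lines: akwp sjgal nti mgzc nha evql xqf
Final line 6: evql

Answer: evql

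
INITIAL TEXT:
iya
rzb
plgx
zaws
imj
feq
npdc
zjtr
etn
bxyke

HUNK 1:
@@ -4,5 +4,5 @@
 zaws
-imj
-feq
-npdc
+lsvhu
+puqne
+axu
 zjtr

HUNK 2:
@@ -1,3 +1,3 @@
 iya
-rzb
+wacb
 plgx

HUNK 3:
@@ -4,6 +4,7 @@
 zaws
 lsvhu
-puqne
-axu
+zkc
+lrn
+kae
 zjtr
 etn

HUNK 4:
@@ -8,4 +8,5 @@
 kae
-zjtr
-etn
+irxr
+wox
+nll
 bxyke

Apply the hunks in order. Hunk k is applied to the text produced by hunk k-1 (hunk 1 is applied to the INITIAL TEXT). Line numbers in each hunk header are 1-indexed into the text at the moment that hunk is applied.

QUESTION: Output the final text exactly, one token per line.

Hunk 1: at line 4 remove [imj,feq,npdc] add [lsvhu,puqne,axu] -> 10 lines: iya rzb plgx zaws lsvhu puqne axu zjtr etn bxyke
Hunk 2: at line 1 remove [rzb] add [wacb] -> 10 lines: iya wacb plgx zaws lsvhu puqne axu zjtr etn bxyke
Hunk 3: at line 4 remove [puqne,axu] add [zkc,lrn,kae] -> 11 lines: iya wacb plgx zaws lsvhu zkc lrn kae zjtr etn bxyke
Hunk 4: at line 8 remove [zjtr,etn] add [irxr,wox,nll] -> 12 lines: iya wacb plgx zaws lsvhu zkc lrn kae irxr wox nll bxyke

Answer: iya
wacb
plgx
zaws
lsvhu
zkc
lrn
kae
irxr
wox
nll
bxyke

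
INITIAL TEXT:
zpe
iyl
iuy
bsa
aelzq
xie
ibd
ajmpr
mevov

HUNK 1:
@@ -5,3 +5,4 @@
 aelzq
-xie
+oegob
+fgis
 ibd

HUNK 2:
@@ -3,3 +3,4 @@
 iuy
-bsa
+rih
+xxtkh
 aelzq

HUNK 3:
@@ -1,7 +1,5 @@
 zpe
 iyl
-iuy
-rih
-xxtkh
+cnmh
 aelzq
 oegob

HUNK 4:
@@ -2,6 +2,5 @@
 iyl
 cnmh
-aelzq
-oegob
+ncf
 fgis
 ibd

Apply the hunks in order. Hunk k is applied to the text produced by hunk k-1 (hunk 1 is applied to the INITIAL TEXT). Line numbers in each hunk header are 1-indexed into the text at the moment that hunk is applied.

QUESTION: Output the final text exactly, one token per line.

Hunk 1: at line 5 remove [xie] add [oegob,fgis] -> 10 lines: zpe iyl iuy bsa aelzq oegob fgis ibd ajmpr mevov
Hunk 2: at line 3 remove [bsa] add [rih,xxtkh] -> 11 lines: zpe iyl iuy rih xxtkh aelzq oegob fgis ibd ajmpr mevov
Hunk 3: at line 1 remove [iuy,rih,xxtkh] add [cnmh] -> 9 lines: zpe iyl cnmh aelzq oegob fgis ibd ajmpr mevov
Hunk 4: at line 2 remove [aelzq,oegob] add [ncf] -> 8 lines: zpe iyl cnmh ncf fgis ibd ajmpr mevov

Answer: zpe
iyl
cnmh
ncf
fgis
ibd
ajmpr
mevov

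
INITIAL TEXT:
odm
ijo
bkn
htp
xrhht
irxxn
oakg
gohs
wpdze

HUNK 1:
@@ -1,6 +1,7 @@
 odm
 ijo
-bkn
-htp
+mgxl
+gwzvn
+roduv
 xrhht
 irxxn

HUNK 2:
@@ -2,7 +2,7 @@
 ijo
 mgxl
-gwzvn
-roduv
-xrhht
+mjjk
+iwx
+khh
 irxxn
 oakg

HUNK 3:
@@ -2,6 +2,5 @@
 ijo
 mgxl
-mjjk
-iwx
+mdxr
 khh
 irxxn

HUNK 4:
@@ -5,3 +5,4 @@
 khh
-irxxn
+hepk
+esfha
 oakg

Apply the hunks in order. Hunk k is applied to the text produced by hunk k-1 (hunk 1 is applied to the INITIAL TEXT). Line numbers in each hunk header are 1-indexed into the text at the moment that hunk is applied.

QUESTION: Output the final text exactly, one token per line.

Answer: odm
ijo
mgxl
mdxr
khh
hepk
esfha
oakg
gohs
wpdze

Derivation:
Hunk 1: at line 1 remove [bkn,htp] add [mgxl,gwzvn,roduv] -> 10 lines: odm ijo mgxl gwzvn roduv xrhht irxxn oakg gohs wpdze
Hunk 2: at line 2 remove [gwzvn,roduv,xrhht] add [mjjk,iwx,khh] -> 10 lines: odm ijo mgxl mjjk iwx khh irxxn oakg gohs wpdze
Hunk 3: at line 2 remove [mjjk,iwx] add [mdxr] -> 9 lines: odm ijo mgxl mdxr khh irxxn oakg gohs wpdze
Hunk 4: at line 5 remove [irxxn] add [hepk,esfha] -> 10 lines: odm ijo mgxl mdxr khh hepk esfha oakg gohs wpdze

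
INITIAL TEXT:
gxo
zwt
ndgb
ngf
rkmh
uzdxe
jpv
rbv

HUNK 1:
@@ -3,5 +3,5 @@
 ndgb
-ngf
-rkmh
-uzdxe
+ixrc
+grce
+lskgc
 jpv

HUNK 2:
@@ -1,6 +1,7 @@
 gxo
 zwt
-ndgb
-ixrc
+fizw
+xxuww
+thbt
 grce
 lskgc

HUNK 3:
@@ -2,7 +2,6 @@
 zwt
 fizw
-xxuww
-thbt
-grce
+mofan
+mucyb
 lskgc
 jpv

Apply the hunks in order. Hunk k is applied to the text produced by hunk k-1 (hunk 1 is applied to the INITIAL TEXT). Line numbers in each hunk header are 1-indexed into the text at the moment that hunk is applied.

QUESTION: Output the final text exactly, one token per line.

Hunk 1: at line 3 remove [ngf,rkmh,uzdxe] add [ixrc,grce,lskgc] -> 8 lines: gxo zwt ndgb ixrc grce lskgc jpv rbv
Hunk 2: at line 1 remove [ndgb,ixrc] add [fizw,xxuww,thbt] -> 9 lines: gxo zwt fizw xxuww thbt grce lskgc jpv rbv
Hunk 3: at line 2 remove [xxuww,thbt,grce] add [mofan,mucyb] -> 8 lines: gxo zwt fizw mofan mucyb lskgc jpv rbv

Answer: gxo
zwt
fizw
mofan
mucyb
lskgc
jpv
rbv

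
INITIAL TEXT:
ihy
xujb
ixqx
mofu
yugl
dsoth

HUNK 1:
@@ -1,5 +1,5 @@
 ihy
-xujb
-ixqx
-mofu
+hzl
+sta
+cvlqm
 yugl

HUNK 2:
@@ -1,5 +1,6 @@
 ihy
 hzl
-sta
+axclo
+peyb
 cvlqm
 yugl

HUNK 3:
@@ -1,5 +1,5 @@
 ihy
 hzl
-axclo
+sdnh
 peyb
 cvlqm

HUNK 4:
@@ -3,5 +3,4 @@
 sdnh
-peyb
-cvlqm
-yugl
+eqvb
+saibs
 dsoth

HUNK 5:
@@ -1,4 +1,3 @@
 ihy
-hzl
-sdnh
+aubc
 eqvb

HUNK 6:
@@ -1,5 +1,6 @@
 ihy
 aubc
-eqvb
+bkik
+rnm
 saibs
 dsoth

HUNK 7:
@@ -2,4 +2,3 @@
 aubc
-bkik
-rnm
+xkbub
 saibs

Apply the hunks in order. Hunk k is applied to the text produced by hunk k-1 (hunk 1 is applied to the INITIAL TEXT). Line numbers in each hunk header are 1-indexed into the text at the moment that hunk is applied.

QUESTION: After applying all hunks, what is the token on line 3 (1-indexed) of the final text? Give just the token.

Answer: xkbub

Derivation:
Hunk 1: at line 1 remove [xujb,ixqx,mofu] add [hzl,sta,cvlqm] -> 6 lines: ihy hzl sta cvlqm yugl dsoth
Hunk 2: at line 1 remove [sta] add [axclo,peyb] -> 7 lines: ihy hzl axclo peyb cvlqm yugl dsoth
Hunk 3: at line 1 remove [axclo] add [sdnh] -> 7 lines: ihy hzl sdnh peyb cvlqm yugl dsoth
Hunk 4: at line 3 remove [peyb,cvlqm,yugl] add [eqvb,saibs] -> 6 lines: ihy hzl sdnh eqvb saibs dsoth
Hunk 5: at line 1 remove [hzl,sdnh] add [aubc] -> 5 lines: ihy aubc eqvb saibs dsoth
Hunk 6: at line 1 remove [eqvb] add [bkik,rnm] -> 6 lines: ihy aubc bkik rnm saibs dsoth
Hunk 7: at line 2 remove [bkik,rnm] add [xkbub] -> 5 lines: ihy aubc xkbub saibs dsoth
Final line 3: xkbub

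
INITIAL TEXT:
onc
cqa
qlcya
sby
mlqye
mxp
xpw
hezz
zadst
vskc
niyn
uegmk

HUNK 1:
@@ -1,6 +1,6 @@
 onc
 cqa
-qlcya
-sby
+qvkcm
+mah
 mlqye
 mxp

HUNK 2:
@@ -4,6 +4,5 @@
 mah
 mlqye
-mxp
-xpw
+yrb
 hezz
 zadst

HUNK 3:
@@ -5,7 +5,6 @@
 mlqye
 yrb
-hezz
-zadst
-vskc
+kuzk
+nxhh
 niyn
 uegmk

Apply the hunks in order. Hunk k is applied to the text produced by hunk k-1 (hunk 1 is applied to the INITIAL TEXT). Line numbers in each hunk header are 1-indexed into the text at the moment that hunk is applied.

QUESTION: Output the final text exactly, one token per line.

Hunk 1: at line 1 remove [qlcya,sby] add [qvkcm,mah] -> 12 lines: onc cqa qvkcm mah mlqye mxp xpw hezz zadst vskc niyn uegmk
Hunk 2: at line 4 remove [mxp,xpw] add [yrb] -> 11 lines: onc cqa qvkcm mah mlqye yrb hezz zadst vskc niyn uegmk
Hunk 3: at line 5 remove [hezz,zadst,vskc] add [kuzk,nxhh] -> 10 lines: onc cqa qvkcm mah mlqye yrb kuzk nxhh niyn uegmk

Answer: onc
cqa
qvkcm
mah
mlqye
yrb
kuzk
nxhh
niyn
uegmk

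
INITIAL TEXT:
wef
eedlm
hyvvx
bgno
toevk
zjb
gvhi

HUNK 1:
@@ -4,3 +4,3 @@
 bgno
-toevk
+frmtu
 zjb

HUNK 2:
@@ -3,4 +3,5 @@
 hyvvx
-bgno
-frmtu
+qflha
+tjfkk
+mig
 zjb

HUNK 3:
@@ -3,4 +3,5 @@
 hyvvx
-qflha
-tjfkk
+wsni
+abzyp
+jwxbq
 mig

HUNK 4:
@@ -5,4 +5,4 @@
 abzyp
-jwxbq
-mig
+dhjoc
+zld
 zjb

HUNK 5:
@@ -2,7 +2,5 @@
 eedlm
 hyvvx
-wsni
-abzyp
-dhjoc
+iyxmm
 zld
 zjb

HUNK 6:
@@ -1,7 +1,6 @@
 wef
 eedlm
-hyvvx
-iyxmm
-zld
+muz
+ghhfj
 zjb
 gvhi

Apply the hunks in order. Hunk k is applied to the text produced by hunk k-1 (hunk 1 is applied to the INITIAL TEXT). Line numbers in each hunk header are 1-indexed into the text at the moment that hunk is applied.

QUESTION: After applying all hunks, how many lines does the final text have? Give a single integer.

Hunk 1: at line 4 remove [toevk] add [frmtu] -> 7 lines: wef eedlm hyvvx bgno frmtu zjb gvhi
Hunk 2: at line 3 remove [bgno,frmtu] add [qflha,tjfkk,mig] -> 8 lines: wef eedlm hyvvx qflha tjfkk mig zjb gvhi
Hunk 3: at line 3 remove [qflha,tjfkk] add [wsni,abzyp,jwxbq] -> 9 lines: wef eedlm hyvvx wsni abzyp jwxbq mig zjb gvhi
Hunk 4: at line 5 remove [jwxbq,mig] add [dhjoc,zld] -> 9 lines: wef eedlm hyvvx wsni abzyp dhjoc zld zjb gvhi
Hunk 5: at line 2 remove [wsni,abzyp,dhjoc] add [iyxmm] -> 7 lines: wef eedlm hyvvx iyxmm zld zjb gvhi
Hunk 6: at line 1 remove [hyvvx,iyxmm,zld] add [muz,ghhfj] -> 6 lines: wef eedlm muz ghhfj zjb gvhi
Final line count: 6

Answer: 6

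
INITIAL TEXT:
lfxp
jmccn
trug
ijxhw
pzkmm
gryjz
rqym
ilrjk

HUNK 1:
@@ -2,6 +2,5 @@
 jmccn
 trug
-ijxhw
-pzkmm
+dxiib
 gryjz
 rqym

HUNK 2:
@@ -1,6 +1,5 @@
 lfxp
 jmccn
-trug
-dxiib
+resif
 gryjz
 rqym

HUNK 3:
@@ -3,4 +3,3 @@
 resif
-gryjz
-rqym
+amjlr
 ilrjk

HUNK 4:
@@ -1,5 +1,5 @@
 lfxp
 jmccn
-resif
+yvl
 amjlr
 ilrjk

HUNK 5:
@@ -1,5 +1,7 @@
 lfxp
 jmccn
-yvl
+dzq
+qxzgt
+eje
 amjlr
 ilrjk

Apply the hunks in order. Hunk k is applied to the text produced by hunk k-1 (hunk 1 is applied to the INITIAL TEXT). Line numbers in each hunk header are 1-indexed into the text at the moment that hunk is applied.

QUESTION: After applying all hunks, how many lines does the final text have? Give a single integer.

Hunk 1: at line 2 remove [ijxhw,pzkmm] add [dxiib] -> 7 lines: lfxp jmccn trug dxiib gryjz rqym ilrjk
Hunk 2: at line 1 remove [trug,dxiib] add [resif] -> 6 lines: lfxp jmccn resif gryjz rqym ilrjk
Hunk 3: at line 3 remove [gryjz,rqym] add [amjlr] -> 5 lines: lfxp jmccn resif amjlr ilrjk
Hunk 4: at line 1 remove [resif] add [yvl] -> 5 lines: lfxp jmccn yvl amjlr ilrjk
Hunk 5: at line 1 remove [yvl] add [dzq,qxzgt,eje] -> 7 lines: lfxp jmccn dzq qxzgt eje amjlr ilrjk
Final line count: 7

Answer: 7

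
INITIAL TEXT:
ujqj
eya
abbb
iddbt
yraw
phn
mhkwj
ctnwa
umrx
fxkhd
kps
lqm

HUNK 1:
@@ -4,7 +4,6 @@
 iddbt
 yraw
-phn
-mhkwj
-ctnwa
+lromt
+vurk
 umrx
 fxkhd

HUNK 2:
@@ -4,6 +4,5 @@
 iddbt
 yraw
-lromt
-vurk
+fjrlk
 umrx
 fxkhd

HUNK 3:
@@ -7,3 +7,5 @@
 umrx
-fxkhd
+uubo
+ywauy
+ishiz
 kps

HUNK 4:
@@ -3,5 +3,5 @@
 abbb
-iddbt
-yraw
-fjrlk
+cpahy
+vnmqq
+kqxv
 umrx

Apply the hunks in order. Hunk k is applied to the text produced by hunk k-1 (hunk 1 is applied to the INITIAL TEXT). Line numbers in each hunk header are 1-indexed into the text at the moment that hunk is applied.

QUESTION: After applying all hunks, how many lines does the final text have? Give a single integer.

Answer: 12

Derivation:
Hunk 1: at line 4 remove [phn,mhkwj,ctnwa] add [lromt,vurk] -> 11 lines: ujqj eya abbb iddbt yraw lromt vurk umrx fxkhd kps lqm
Hunk 2: at line 4 remove [lromt,vurk] add [fjrlk] -> 10 lines: ujqj eya abbb iddbt yraw fjrlk umrx fxkhd kps lqm
Hunk 3: at line 7 remove [fxkhd] add [uubo,ywauy,ishiz] -> 12 lines: ujqj eya abbb iddbt yraw fjrlk umrx uubo ywauy ishiz kps lqm
Hunk 4: at line 3 remove [iddbt,yraw,fjrlk] add [cpahy,vnmqq,kqxv] -> 12 lines: ujqj eya abbb cpahy vnmqq kqxv umrx uubo ywauy ishiz kps lqm
Final line count: 12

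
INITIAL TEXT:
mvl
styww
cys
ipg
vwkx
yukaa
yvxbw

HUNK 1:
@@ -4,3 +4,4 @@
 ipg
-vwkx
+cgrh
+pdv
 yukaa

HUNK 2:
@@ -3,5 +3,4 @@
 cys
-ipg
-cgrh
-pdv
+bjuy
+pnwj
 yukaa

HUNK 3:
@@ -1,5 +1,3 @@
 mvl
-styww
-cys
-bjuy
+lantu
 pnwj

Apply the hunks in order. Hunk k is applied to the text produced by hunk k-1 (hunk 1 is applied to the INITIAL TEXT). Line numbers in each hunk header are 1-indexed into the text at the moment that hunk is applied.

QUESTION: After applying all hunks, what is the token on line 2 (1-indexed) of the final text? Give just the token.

Hunk 1: at line 4 remove [vwkx] add [cgrh,pdv] -> 8 lines: mvl styww cys ipg cgrh pdv yukaa yvxbw
Hunk 2: at line 3 remove [ipg,cgrh,pdv] add [bjuy,pnwj] -> 7 lines: mvl styww cys bjuy pnwj yukaa yvxbw
Hunk 3: at line 1 remove [styww,cys,bjuy] add [lantu] -> 5 lines: mvl lantu pnwj yukaa yvxbw
Final line 2: lantu

Answer: lantu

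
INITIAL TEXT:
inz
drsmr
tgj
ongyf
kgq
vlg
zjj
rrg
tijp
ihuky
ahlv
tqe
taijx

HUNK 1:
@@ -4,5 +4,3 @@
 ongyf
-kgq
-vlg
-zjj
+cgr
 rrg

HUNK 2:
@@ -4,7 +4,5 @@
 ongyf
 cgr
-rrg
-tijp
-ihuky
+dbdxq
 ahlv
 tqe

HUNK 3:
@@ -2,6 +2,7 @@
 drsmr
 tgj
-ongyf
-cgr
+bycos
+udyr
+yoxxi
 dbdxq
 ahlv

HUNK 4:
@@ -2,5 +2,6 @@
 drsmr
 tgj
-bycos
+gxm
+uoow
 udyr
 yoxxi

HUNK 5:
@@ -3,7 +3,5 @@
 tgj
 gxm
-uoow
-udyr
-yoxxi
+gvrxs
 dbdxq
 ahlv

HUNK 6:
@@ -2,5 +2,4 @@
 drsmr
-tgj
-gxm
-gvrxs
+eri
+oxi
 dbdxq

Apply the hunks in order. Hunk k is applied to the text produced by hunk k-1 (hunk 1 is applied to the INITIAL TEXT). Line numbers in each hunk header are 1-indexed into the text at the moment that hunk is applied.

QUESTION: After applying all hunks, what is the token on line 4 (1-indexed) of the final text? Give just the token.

Answer: oxi

Derivation:
Hunk 1: at line 4 remove [kgq,vlg,zjj] add [cgr] -> 11 lines: inz drsmr tgj ongyf cgr rrg tijp ihuky ahlv tqe taijx
Hunk 2: at line 4 remove [rrg,tijp,ihuky] add [dbdxq] -> 9 lines: inz drsmr tgj ongyf cgr dbdxq ahlv tqe taijx
Hunk 3: at line 2 remove [ongyf,cgr] add [bycos,udyr,yoxxi] -> 10 lines: inz drsmr tgj bycos udyr yoxxi dbdxq ahlv tqe taijx
Hunk 4: at line 2 remove [bycos] add [gxm,uoow] -> 11 lines: inz drsmr tgj gxm uoow udyr yoxxi dbdxq ahlv tqe taijx
Hunk 5: at line 3 remove [uoow,udyr,yoxxi] add [gvrxs] -> 9 lines: inz drsmr tgj gxm gvrxs dbdxq ahlv tqe taijx
Hunk 6: at line 2 remove [tgj,gxm,gvrxs] add [eri,oxi] -> 8 lines: inz drsmr eri oxi dbdxq ahlv tqe taijx
Final line 4: oxi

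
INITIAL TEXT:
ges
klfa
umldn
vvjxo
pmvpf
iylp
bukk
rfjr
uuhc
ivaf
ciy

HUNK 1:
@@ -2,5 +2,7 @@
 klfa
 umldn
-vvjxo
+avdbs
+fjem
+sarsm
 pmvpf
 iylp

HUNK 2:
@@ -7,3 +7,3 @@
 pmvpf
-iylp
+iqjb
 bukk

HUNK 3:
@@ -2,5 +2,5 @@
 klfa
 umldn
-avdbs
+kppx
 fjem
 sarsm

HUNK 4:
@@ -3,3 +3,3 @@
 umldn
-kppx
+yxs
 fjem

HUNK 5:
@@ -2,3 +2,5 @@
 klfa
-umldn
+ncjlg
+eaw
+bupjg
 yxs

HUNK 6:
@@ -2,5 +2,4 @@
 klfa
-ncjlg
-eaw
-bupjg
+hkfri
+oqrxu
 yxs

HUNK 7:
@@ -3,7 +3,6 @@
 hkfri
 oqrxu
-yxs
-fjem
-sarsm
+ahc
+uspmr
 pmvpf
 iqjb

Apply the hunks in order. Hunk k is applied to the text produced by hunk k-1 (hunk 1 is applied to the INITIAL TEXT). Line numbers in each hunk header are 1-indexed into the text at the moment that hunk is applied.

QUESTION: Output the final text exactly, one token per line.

Hunk 1: at line 2 remove [vvjxo] add [avdbs,fjem,sarsm] -> 13 lines: ges klfa umldn avdbs fjem sarsm pmvpf iylp bukk rfjr uuhc ivaf ciy
Hunk 2: at line 7 remove [iylp] add [iqjb] -> 13 lines: ges klfa umldn avdbs fjem sarsm pmvpf iqjb bukk rfjr uuhc ivaf ciy
Hunk 3: at line 2 remove [avdbs] add [kppx] -> 13 lines: ges klfa umldn kppx fjem sarsm pmvpf iqjb bukk rfjr uuhc ivaf ciy
Hunk 4: at line 3 remove [kppx] add [yxs] -> 13 lines: ges klfa umldn yxs fjem sarsm pmvpf iqjb bukk rfjr uuhc ivaf ciy
Hunk 5: at line 2 remove [umldn] add [ncjlg,eaw,bupjg] -> 15 lines: ges klfa ncjlg eaw bupjg yxs fjem sarsm pmvpf iqjb bukk rfjr uuhc ivaf ciy
Hunk 6: at line 2 remove [ncjlg,eaw,bupjg] add [hkfri,oqrxu] -> 14 lines: ges klfa hkfri oqrxu yxs fjem sarsm pmvpf iqjb bukk rfjr uuhc ivaf ciy
Hunk 7: at line 3 remove [yxs,fjem,sarsm] add [ahc,uspmr] -> 13 lines: ges klfa hkfri oqrxu ahc uspmr pmvpf iqjb bukk rfjr uuhc ivaf ciy

Answer: ges
klfa
hkfri
oqrxu
ahc
uspmr
pmvpf
iqjb
bukk
rfjr
uuhc
ivaf
ciy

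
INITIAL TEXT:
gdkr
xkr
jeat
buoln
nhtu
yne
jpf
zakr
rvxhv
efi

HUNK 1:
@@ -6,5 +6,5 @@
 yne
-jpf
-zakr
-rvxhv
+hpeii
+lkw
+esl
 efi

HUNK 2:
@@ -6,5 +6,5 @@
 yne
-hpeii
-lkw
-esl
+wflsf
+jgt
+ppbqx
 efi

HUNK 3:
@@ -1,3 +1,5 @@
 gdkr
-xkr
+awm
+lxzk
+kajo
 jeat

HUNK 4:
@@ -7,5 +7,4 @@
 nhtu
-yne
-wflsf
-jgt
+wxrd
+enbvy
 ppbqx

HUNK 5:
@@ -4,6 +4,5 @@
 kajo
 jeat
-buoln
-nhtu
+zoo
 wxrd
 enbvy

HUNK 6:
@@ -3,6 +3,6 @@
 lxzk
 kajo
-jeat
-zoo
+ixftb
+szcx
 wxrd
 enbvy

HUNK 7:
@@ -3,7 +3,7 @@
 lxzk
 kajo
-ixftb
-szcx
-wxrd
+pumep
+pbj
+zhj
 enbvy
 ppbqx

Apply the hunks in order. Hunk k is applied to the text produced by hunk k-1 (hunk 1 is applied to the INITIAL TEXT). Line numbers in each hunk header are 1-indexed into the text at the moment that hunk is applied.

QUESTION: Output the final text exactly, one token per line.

Hunk 1: at line 6 remove [jpf,zakr,rvxhv] add [hpeii,lkw,esl] -> 10 lines: gdkr xkr jeat buoln nhtu yne hpeii lkw esl efi
Hunk 2: at line 6 remove [hpeii,lkw,esl] add [wflsf,jgt,ppbqx] -> 10 lines: gdkr xkr jeat buoln nhtu yne wflsf jgt ppbqx efi
Hunk 3: at line 1 remove [xkr] add [awm,lxzk,kajo] -> 12 lines: gdkr awm lxzk kajo jeat buoln nhtu yne wflsf jgt ppbqx efi
Hunk 4: at line 7 remove [yne,wflsf,jgt] add [wxrd,enbvy] -> 11 lines: gdkr awm lxzk kajo jeat buoln nhtu wxrd enbvy ppbqx efi
Hunk 5: at line 4 remove [buoln,nhtu] add [zoo] -> 10 lines: gdkr awm lxzk kajo jeat zoo wxrd enbvy ppbqx efi
Hunk 6: at line 3 remove [jeat,zoo] add [ixftb,szcx] -> 10 lines: gdkr awm lxzk kajo ixftb szcx wxrd enbvy ppbqx efi
Hunk 7: at line 3 remove [ixftb,szcx,wxrd] add [pumep,pbj,zhj] -> 10 lines: gdkr awm lxzk kajo pumep pbj zhj enbvy ppbqx efi

Answer: gdkr
awm
lxzk
kajo
pumep
pbj
zhj
enbvy
ppbqx
efi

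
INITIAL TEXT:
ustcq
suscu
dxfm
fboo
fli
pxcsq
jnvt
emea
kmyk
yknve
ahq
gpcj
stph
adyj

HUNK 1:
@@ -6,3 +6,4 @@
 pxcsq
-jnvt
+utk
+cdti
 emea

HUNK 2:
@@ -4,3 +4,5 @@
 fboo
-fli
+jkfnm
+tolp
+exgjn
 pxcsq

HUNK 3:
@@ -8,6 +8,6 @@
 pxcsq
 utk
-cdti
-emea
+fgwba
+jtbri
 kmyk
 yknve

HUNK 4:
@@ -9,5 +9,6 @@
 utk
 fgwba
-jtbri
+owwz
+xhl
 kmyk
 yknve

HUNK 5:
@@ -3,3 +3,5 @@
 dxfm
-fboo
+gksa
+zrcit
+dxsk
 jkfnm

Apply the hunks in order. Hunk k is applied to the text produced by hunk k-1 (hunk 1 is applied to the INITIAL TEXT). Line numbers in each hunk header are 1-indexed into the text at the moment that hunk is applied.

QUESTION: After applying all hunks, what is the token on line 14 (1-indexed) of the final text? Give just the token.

Answer: xhl

Derivation:
Hunk 1: at line 6 remove [jnvt] add [utk,cdti] -> 15 lines: ustcq suscu dxfm fboo fli pxcsq utk cdti emea kmyk yknve ahq gpcj stph adyj
Hunk 2: at line 4 remove [fli] add [jkfnm,tolp,exgjn] -> 17 lines: ustcq suscu dxfm fboo jkfnm tolp exgjn pxcsq utk cdti emea kmyk yknve ahq gpcj stph adyj
Hunk 3: at line 8 remove [cdti,emea] add [fgwba,jtbri] -> 17 lines: ustcq suscu dxfm fboo jkfnm tolp exgjn pxcsq utk fgwba jtbri kmyk yknve ahq gpcj stph adyj
Hunk 4: at line 9 remove [jtbri] add [owwz,xhl] -> 18 lines: ustcq suscu dxfm fboo jkfnm tolp exgjn pxcsq utk fgwba owwz xhl kmyk yknve ahq gpcj stph adyj
Hunk 5: at line 3 remove [fboo] add [gksa,zrcit,dxsk] -> 20 lines: ustcq suscu dxfm gksa zrcit dxsk jkfnm tolp exgjn pxcsq utk fgwba owwz xhl kmyk yknve ahq gpcj stph adyj
Final line 14: xhl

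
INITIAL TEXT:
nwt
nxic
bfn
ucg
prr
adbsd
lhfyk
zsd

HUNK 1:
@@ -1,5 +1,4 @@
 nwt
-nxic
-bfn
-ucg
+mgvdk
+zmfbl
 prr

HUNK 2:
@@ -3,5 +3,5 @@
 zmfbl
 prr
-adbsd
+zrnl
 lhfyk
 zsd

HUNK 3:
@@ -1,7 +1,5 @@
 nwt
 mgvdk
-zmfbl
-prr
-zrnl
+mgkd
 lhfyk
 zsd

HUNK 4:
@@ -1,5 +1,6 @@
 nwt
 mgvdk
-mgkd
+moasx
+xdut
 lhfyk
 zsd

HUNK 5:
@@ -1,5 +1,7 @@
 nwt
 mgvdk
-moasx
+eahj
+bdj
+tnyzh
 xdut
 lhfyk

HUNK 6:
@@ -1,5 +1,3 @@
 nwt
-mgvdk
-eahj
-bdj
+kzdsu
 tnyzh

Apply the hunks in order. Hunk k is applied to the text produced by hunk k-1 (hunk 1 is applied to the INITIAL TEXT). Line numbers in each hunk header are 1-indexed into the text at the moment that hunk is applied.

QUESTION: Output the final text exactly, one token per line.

Hunk 1: at line 1 remove [nxic,bfn,ucg] add [mgvdk,zmfbl] -> 7 lines: nwt mgvdk zmfbl prr adbsd lhfyk zsd
Hunk 2: at line 3 remove [adbsd] add [zrnl] -> 7 lines: nwt mgvdk zmfbl prr zrnl lhfyk zsd
Hunk 3: at line 1 remove [zmfbl,prr,zrnl] add [mgkd] -> 5 lines: nwt mgvdk mgkd lhfyk zsd
Hunk 4: at line 1 remove [mgkd] add [moasx,xdut] -> 6 lines: nwt mgvdk moasx xdut lhfyk zsd
Hunk 5: at line 1 remove [moasx] add [eahj,bdj,tnyzh] -> 8 lines: nwt mgvdk eahj bdj tnyzh xdut lhfyk zsd
Hunk 6: at line 1 remove [mgvdk,eahj,bdj] add [kzdsu] -> 6 lines: nwt kzdsu tnyzh xdut lhfyk zsd

Answer: nwt
kzdsu
tnyzh
xdut
lhfyk
zsd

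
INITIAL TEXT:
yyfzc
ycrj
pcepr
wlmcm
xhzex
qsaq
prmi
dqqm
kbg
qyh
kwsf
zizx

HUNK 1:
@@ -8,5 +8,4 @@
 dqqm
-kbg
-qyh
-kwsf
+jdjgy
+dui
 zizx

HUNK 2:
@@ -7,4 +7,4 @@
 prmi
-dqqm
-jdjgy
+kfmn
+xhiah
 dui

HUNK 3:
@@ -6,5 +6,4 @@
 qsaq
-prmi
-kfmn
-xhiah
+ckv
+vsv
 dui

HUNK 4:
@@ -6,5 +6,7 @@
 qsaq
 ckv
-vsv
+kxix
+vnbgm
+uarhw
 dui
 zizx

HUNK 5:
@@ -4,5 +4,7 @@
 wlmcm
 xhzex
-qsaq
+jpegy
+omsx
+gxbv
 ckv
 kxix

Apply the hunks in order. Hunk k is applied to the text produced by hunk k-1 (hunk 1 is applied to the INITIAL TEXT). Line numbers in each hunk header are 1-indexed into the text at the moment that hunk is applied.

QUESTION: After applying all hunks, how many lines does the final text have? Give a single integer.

Answer: 14

Derivation:
Hunk 1: at line 8 remove [kbg,qyh,kwsf] add [jdjgy,dui] -> 11 lines: yyfzc ycrj pcepr wlmcm xhzex qsaq prmi dqqm jdjgy dui zizx
Hunk 2: at line 7 remove [dqqm,jdjgy] add [kfmn,xhiah] -> 11 lines: yyfzc ycrj pcepr wlmcm xhzex qsaq prmi kfmn xhiah dui zizx
Hunk 3: at line 6 remove [prmi,kfmn,xhiah] add [ckv,vsv] -> 10 lines: yyfzc ycrj pcepr wlmcm xhzex qsaq ckv vsv dui zizx
Hunk 4: at line 6 remove [vsv] add [kxix,vnbgm,uarhw] -> 12 lines: yyfzc ycrj pcepr wlmcm xhzex qsaq ckv kxix vnbgm uarhw dui zizx
Hunk 5: at line 4 remove [qsaq] add [jpegy,omsx,gxbv] -> 14 lines: yyfzc ycrj pcepr wlmcm xhzex jpegy omsx gxbv ckv kxix vnbgm uarhw dui zizx
Final line count: 14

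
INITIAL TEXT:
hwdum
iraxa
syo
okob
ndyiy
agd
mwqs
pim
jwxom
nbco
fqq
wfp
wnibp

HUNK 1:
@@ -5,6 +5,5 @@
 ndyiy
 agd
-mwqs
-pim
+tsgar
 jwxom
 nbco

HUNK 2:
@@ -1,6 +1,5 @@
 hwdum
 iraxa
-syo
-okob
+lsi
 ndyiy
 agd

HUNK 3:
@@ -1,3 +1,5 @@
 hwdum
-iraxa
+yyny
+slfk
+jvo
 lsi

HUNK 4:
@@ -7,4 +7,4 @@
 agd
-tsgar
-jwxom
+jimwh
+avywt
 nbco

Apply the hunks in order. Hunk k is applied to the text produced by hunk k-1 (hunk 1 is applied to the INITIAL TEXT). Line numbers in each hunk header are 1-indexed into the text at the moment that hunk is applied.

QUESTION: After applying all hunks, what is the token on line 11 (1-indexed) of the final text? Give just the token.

Hunk 1: at line 5 remove [mwqs,pim] add [tsgar] -> 12 lines: hwdum iraxa syo okob ndyiy agd tsgar jwxom nbco fqq wfp wnibp
Hunk 2: at line 1 remove [syo,okob] add [lsi] -> 11 lines: hwdum iraxa lsi ndyiy agd tsgar jwxom nbco fqq wfp wnibp
Hunk 3: at line 1 remove [iraxa] add [yyny,slfk,jvo] -> 13 lines: hwdum yyny slfk jvo lsi ndyiy agd tsgar jwxom nbco fqq wfp wnibp
Hunk 4: at line 7 remove [tsgar,jwxom] add [jimwh,avywt] -> 13 lines: hwdum yyny slfk jvo lsi ndyiy agd jimwh avywt nbco fqq wfp wnibp
Final line 11: fqq

Answer: fqq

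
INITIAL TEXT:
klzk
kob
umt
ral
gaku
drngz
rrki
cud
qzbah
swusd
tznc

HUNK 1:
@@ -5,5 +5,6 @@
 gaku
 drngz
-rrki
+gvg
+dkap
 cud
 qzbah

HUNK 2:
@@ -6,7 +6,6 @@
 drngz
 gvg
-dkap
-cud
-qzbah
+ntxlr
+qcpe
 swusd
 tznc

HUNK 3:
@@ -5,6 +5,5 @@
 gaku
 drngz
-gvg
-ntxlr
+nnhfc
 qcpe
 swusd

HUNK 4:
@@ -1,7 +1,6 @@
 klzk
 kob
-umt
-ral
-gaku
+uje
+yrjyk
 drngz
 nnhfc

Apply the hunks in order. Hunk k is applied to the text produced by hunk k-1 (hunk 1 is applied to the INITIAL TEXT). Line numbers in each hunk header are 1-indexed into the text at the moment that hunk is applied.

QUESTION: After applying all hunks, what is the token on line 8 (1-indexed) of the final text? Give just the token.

Hunk 1: at line 5 remove [rrki] add [gvg,dkap] -> 12 lines: klzk kob umt ral gaku drngz gvg dkap cud qzbah swusd tznc
Hunk 2: at line 6 remove [dkap,cud,qzbah] add [ntxlr,qcpe] -> 11 lines: klzk kob umt ral gaku drngz gvg ntxlr qcpe swusd tznc
Hunk 3: at line 5 remove [gvg,ntxlr] add [nnhfc] -> 10 lines: klzk kob umt ral gaku drngz nnhfc qcpe swusd tznc
Hunk 4: at line 1 remove [umt,ral,gaku] add [uje,yrjyk] -> 9 lines: klzk kob uje yrjyk drngz nnhfc qcpe swusd tznc
Final line 8: swusd

Answer: swusd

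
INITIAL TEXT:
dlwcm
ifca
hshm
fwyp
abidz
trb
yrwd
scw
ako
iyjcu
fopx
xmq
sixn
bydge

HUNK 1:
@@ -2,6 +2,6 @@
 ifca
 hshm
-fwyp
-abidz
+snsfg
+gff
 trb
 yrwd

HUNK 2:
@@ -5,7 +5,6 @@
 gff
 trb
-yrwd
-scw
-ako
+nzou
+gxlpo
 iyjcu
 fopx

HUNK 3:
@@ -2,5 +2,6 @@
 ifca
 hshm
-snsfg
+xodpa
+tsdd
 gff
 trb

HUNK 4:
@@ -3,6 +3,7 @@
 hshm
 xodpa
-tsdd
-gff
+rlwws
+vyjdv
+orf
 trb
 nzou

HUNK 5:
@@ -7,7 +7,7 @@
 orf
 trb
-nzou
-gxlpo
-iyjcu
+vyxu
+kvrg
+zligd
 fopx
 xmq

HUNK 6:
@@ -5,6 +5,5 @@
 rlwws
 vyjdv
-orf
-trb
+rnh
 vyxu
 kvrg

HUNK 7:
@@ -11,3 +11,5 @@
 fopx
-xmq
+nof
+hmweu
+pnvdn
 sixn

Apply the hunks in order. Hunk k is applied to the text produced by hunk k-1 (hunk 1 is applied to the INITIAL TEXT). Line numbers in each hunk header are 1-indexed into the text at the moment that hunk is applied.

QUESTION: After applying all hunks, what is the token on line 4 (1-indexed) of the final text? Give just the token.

Answer: xodpa

Derivation:
Hunk 1: at line 2 remove [fwyp,abidz] add [snsfg,gff] -> 14 lines: dlwcm ifca hshm snsfg gff trb yrwd scw ako iyjcu fopx xmq sixn bydge
Hunk 2: at line 5 remove [yrwd,scw,ako] add [nzou,gxlpo] -> 13 lines: dlwcm ifca hshm snsfg gff trb nzou gxlpo iyjcu fopx xmq sixn bydge
Hunk 3: at line 2 remove [snsfg] add [xodpa,tsdd] -> 14 lines: dlwcm ifca hshm xodpa tsdd gff trb nzou gxlpo iyjcu fopx xmq sixn bydge
Hunk 4: at line 3 remove [tsdd,gff] add [rlwws,vyjdv,orf] -> 15 lines: dlwcm ifca hshm xodpa rlwws vyjdv orf trb nzou gxlpo iyjcu fopx xmq sixn bydge
Hunk 5: at line 7 remove [nzou,gxlpo,iyjcu] add [vyxu,kvrg,zligd] -> 15 lines: dlwcm ifca hshm xodpa rlwws vyjdv orf trb vyxu kvrg zligd fopx xmq sixn bydge
Hunk 6: at line 5 remove [orf,trb] add [rnh] -> 14 lines: dlwcm ifca hshm xodpa rlwws vyjdv rnh vyxu kvrg zligd fopx xmq sixn bydge
Hunk 7: at line 11 remove [xmq] add [nof,hmweu,pnvdn] -> 16 lines: dlwcm ifca hshm xodpa rlwws vyjdv rnh vyxu kvrg zligd fopx nof hmweu pnvdn sixn bydge
Final line 4: xodpa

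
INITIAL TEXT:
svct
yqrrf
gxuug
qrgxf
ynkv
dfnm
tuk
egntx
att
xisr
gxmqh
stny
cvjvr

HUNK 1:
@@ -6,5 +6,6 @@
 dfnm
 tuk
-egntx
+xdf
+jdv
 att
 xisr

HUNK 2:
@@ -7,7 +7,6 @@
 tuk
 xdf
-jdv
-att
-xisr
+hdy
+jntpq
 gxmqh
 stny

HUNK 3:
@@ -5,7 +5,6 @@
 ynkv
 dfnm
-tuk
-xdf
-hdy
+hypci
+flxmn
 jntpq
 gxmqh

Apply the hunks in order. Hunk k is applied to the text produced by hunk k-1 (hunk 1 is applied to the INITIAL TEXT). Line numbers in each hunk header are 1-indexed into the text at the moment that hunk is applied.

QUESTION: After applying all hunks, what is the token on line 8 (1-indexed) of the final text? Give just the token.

Answer: flxmn

Derivation:
Hunk 1: at line 6 remove [egntx] add [xdf,jdv] -> 14 lines: svct yqrrf gxuug qrgxf ynkv dfnm tuk xdf jdv att xisr gxmqh stny cvjvr
Hunk 2: at line 7 remove [jdv,att,xisr] add [hdy,jntpq] -> 13 lines: svct yqrrf gxuug qrgxf ynkv dfnm tuk xdf hdy jntpq gxmqh stny cvjvr
Hunk 3: at line 5 remove [tuk,xdf,hdy] add [hypci,flxmn] -> 12 lines: svct yqrrf gxuug qrgxf ynkv dfnm hypci flxmn jntpq gxmqh stny cvjvr
Final line 8: flxmn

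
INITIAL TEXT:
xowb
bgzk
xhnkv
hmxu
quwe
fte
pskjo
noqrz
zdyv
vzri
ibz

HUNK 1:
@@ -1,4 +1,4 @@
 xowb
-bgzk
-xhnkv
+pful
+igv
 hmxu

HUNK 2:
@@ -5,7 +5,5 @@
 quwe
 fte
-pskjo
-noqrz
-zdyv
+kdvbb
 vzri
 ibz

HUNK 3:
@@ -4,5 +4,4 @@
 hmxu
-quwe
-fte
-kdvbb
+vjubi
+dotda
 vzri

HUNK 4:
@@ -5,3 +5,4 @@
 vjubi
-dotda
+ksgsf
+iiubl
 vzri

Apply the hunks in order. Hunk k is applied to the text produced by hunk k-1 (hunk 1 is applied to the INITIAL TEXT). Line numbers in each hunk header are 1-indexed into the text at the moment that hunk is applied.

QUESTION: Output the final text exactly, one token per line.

Answer: xowb
pful
igv
hmxu
vjubi
ksgsf
iiubl
vzri
ibz

Derivation:
Hunk 1: at line 1 remove [bgzk,xhnkv] add [pful,igv] -> 11 lines: xowb pful igv hmxu quwe fte pskjo noqrz zdyv vzri ibz
Hunk 2: at line 5 remove [pskjo,noqrz,zdyv] add [kdvbb] -> 9 lines: xowb pful igv hmxu quwe fte kdvbb vzri ibz
Hunk 3: at line 4 remove [quwe,fte,kdvbb] add [vjubi,dotda] -> 8 lines: xowb pful igv hmxu vjubi dotda vzri ibz
Hunk 4: at line 5 remove [dotda] add [ksgsf,iiubl] -> 9 lines: xowb pful igv hmxu vjubi ksgsf iiubl vzri ibz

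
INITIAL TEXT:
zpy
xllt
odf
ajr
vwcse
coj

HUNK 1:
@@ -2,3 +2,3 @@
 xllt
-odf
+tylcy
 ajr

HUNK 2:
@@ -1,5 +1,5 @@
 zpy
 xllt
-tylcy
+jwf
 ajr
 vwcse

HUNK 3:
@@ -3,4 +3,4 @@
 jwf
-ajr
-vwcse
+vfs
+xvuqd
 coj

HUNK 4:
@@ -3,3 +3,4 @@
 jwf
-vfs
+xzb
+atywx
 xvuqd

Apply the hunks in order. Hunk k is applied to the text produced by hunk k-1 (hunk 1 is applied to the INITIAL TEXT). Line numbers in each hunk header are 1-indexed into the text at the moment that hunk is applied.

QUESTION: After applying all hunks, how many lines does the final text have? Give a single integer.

Answer: 7

Derivation:
Hunk 1: at line 2 remove [odf] add [tylcy] -> 6 lines: zpy xllt tylcy ajr vwcse coj
Hunk 2: at line 1 remove [tylcy] add [jwf] -> 6 lines: zpy xllt jwf ajr vwcse coj
Hunk 3: at line 3 remove [ajr,vwcse] add [vfs,xvuqd] -> 6 lines: zpy xllt jwf vfs xvuqd coj
Hunk 4: at line 3 remove [vfs] add [xzb,atywx] -> 7 lines: zpy xllt jwf xzb atywx xvuqd coj
Final line count: 7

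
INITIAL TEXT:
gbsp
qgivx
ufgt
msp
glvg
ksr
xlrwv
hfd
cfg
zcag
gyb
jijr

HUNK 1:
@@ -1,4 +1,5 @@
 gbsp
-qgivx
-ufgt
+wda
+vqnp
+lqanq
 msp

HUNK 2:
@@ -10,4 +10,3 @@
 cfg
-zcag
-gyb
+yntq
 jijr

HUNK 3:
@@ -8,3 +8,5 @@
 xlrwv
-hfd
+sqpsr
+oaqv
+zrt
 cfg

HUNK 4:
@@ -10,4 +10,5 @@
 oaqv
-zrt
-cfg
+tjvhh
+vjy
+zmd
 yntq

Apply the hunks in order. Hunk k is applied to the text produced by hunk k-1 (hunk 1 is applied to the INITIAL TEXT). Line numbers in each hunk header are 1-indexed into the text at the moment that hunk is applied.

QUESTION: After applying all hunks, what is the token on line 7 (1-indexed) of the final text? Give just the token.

Hunk 1: at line 1 remove [qgivx,ufgt] add [wda,vqnp,lqanq] -> 13 lines: gbsp wda vqnp lqanq msp glvg ksr xlrwv hfd cfg zcag gyb jijr
Hunk 2: at line 10 remove [zcag,gyb] add [yntq] -> 12 lines: gbsp wda vqnp lqanq msp glvg ksr xlrwv hfd cfg yntq jijr
Hunk 3: at line 8 remove [hfd] add [sqpsr,oaqv,zrt] -> 14 lines: gbsp wda vqnp lqanq msp glvg ksr xlrwv sqpsr oaqv zrt cfg yntq jijr
Hunk 4: at line 10 remove [zrt,cfg] add [tjvhh,vjy,zmd] -> 15 lines: gbsp wda vqnp lqanq msp glvg ksr xlrwv sqpsr oaqv tjvhh vjy zmd yntq jijr
Final line 7: ksr

Answer: ksr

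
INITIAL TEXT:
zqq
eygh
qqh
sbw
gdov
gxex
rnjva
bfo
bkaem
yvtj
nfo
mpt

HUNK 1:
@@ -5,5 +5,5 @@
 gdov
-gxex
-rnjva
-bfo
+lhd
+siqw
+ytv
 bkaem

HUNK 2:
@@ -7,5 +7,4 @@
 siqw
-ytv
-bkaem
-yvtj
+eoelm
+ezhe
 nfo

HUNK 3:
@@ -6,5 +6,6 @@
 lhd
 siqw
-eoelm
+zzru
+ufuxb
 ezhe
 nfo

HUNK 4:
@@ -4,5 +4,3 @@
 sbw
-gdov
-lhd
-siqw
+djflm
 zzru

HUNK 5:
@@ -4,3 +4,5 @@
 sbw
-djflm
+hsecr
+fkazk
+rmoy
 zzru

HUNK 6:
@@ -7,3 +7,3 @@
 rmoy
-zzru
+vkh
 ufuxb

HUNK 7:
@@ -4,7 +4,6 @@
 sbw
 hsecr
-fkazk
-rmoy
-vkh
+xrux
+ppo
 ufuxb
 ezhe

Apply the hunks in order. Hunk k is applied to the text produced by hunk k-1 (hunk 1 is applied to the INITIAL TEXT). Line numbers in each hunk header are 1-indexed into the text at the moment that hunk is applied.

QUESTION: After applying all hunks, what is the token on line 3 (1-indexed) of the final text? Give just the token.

Answer: qqh

Derivation:
Hunk 1: at line 5 remove [gxex,rnjva,bfo] add [lhd,siqw,ytv] -> 12 lines: zqq eygh qqh sbw gdov lhd siqw ytv bkaem yvtj nfo mpt
Hunk 2: at line 7 remove [ytv,bkaem,yvtj] add [eoelm,ezhe] -> 11 lines: zqq eygh qqh sbw gdov lhd siqw eoelm ezhe nfo mpt
Hunk 3: at line 6 remove [eoelm] add [zzru,ufuxb] -> 12 lines: zqq eygh qqh sbw gdov lhd siqw zzru ufuxb ezhe nfo mpt
Hunk 4: at line 4 remove [gdov,lhd,siqw] add [djflm] -> 10 lines: zqq eygh qqh sbw djflm zzru ufuxb ezhe nfo mpt
Hunk 5: at line 4 remove [djflm] add [hsecr,fkazk,rmoy] -> 12 lines: zqq eygh qqh sbw hsecr fkazk rmoy zzru ufuxb ezhe nfo mpt
Hunk 6: at line 7 remove [zzru] add [vkh] -> 12 lines: zqq eygh qqh sbw hsecr fkazk rmoy vkh ufuxb ezhe nfo mpt
Hunk 7: at line 4 remove [fkazk,rmoy,vkh] add [xrux,ppo] -> 11 lines: zqq eygh qqh sbw hsecr xrux ppo ufuxb ezhe nfo mpt
Final line 3: qqh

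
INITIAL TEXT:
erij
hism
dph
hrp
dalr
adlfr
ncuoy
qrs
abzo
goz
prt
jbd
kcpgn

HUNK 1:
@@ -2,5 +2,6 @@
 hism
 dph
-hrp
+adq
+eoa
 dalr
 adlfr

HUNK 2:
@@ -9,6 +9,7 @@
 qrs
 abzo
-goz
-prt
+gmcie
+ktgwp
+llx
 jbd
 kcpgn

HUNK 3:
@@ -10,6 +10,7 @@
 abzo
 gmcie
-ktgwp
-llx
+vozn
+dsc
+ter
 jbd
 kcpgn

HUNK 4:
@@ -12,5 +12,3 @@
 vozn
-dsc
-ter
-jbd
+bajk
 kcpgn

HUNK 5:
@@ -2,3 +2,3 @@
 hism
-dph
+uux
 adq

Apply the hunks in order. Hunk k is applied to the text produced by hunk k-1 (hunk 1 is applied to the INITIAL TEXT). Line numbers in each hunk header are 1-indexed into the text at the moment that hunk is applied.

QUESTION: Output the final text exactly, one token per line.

Answer: erij
hism
uux
adq
eoa
dalr
adlfr
ncuoy
qrs
abzo
gmcie
vozn
bajk
kcpgn

Derivation:
Hunk 1: at line 2 remove [hrp] add [adq,eoa] -> 14 lines: erij hism dph adq eoa dalr adlfr ncuoy qrs abzo goz prt jbd kcpgn
Hunk 2: at line 9 remove [goz,prt] add [gmcie,ktgwp,llx] -> 15 lines: erij hism dph adq eoa dalr adlfr ncuoy qrs abzo gmcie ktgwp llx jbd kcpgn
Hunk 3: at line 10 remove [ktgwp,llx] add [vozn,dsc,ter] -> 16 lines: erij hism dph adq eoa dalr adlfr ncuoy qrs abzo gmcie vozn dsc ter jbd kcpgn
Hunk 4: at line 12 remove [dsc,ter,jbd] add [bajk] -> 14 lines: erij hism dph adq eoa dalr adlfr ncuoy qrs abzo gmcie vozn bajk kcpgn
Hunk 5: at line 2 remove [dph] add [uux] -> 14 lines: erij hism uux adq eoa dalr adlfr ncuoy qrs abzo gmcie vozn bajk kcpgn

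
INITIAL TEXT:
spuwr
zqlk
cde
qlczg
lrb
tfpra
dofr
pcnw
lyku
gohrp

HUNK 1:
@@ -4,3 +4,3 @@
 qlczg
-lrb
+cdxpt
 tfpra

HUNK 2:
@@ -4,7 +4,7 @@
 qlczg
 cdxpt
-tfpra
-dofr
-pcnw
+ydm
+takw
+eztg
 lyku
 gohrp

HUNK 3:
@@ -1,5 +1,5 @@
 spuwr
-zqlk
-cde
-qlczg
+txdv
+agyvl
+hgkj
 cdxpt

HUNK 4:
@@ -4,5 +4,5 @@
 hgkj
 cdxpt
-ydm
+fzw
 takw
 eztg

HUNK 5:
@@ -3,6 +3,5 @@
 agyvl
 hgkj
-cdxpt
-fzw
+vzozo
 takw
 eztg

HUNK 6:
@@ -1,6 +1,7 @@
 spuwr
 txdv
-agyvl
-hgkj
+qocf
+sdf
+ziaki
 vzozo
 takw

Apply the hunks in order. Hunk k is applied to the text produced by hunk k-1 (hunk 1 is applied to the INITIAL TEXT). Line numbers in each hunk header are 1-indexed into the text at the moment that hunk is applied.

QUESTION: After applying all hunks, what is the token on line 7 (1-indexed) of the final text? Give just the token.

Hunk 1: at line 4 remove [lrb] add [cdxpt] -> 10 lines: spuwr zqlk cde qlczg cdxpt tfpra dofr pcnw lyku gohrp
Hunk 2: at line 4 remove [tfpra,dofr,pcnw] add [ydm,takw,eztg] -> 10 lines: spuwr zqlk cde qlczg cdxpt ydm takw eztg lyku gohrp
Hunk 3: at line 1 remove [zqlk,cde,qlczg] add [txdv,agyvl,hgkj] -> 10 lines: spuwr txdv agyvl hgkj cdxpt ydm takw eztg lyku gohrp
Hunk 4: at line 4 remove [ydm] add [fzw] -> 10 lines: spuwr txdv agyvl hgkj cdxpt fzw takw eztg lyku gohrp
Hunk 5: at line 3 remove [cdxpt,fzw] add [vzozo] -> 9 lines: spuwr txdv agyvl hgkj vzozo takw eztg lyku gohrp
Hunk 6: at line 1 remove [agyvl,hgkj] add [qocf,sdf,ziaki] -> 10 lines: spuwr txdv qocf sdf ziaki vzozo takw eztg lyku gohrp
Final line 7: takw

Answer: takw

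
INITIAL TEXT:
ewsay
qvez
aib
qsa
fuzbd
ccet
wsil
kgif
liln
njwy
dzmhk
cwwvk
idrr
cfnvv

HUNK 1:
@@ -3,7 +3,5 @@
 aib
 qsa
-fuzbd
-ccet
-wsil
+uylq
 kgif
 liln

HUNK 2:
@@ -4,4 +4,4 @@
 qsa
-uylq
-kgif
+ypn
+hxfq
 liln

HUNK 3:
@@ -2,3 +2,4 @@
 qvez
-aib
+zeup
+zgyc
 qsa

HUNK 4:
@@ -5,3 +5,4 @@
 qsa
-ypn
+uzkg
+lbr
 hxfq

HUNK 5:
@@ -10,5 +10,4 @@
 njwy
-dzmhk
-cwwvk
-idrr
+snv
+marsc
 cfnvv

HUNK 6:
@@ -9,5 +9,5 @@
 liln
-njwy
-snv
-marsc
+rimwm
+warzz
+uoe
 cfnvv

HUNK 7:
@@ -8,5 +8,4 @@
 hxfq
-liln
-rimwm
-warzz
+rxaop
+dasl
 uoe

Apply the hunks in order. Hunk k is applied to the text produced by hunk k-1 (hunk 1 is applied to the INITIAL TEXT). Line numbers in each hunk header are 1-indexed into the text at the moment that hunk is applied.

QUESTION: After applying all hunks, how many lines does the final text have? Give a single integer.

Answer: 12

Derivation:
Hunk 1: at line 3 remove [fuzbd,ccet,wsil] add [uylq] -> 12 lines: ewsay qvez aib qsa uylq kgif liln njwy dzmhk cwwvk idrr cfnvv
Hunk 2: at line 4 remove [uylq,kgif] add [ypn,hxfq] -> 12 lines: ewsay qvez aib qsa ypn hxfq liln njwy dzmhk cwwvk idrr cfnvv
Hunk 3: at line 2 remove [aib] add [zeup,zgyc] -> 13 lines: ewsay qvez zeup zgyc qsa ypn hxfq liln njwy dzmhk cwwvk idrr cfnvv
Hunk 4: at line 5 remove [ypn] add [uzkg,lbr] -> 14 lines: ewsay qvez zeup zgyc qsa uzkg lbr hxfq liln njwy dzmhk cwwvk idrr cfnvv
Hunk 5: at line 10 remove [dzmhk,cwwvk,idrr] add [snv,marsc] -> 13 lines: ewsay qvez zeup zgyc qsa uzkg lbr hxfq liln njwy snv marsc cfnvv
Hunk 6: at line 9 remove [njwy,snv,marsc] add [rimwm,warzz,uoe] -> 13 lines: ewsay qvez zeup zgyc qsa uzkg lbr hxfq liln rimwm warzz uoe cfnvv
Hunk 7: at line 8 remove [liln,rimwm,warzz] add [rxaop,dasl] -> 12 lines: ewsay qvez zeup zgyc qsa uzkg lbr hxfq rxaop dasl uoe cfnvv
Final line count: 12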